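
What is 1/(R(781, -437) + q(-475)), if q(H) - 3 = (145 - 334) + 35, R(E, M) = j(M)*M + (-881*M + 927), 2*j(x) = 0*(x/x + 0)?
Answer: 1/385773 ≈ 2.5922e-6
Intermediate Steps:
j(x) = 0 (j(x) = (0*(x/x + 0))/2 = (0*(1 + 0))/2 = (0*1)/2 = (1/2)*0 = 0)
R(E, M) = 927 - 881*M (R(E, M) = 0*M + (-881*M + 927) = 0 + (927 - 881*M) = 927 - 881*M)
q(H) = -151 (q(H) = 3 + ((145 - 334) + 35) = 3 + (-189 + 35) = 3 - 154 = -151)
1/(R(781, -437) + q(-475)) = 1/((927 - 881*(-437)) - 151) = 1/((927 + 384997) - 151) = 1/(385924 - 151) = 1/385773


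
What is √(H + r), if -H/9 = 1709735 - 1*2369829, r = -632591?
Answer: √5308255 ≈ 2304.0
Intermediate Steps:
H = 5940846 (H = -9*(1709735 - 1*2369829) = -9*(1709735 - 2369829) = -9*(-660094) = 5940846)
√(H + r) = √(5940846 - 632591) = √5308255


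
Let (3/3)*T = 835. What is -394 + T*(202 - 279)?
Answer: -64689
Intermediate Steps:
T = 835
-394 + T*(202 - 279) = -394 + 835*(202 - 279) = -394 + 835*(-77) = -394 - 64295 = -64689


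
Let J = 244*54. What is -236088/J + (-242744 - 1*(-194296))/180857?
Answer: -200632029/11032277 ≈ -18.186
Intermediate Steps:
J = 13176
-236088/J + (-242744 - 1*(-194296))/180857 = -236088/13176 + (-242744 - 1*(-194296))/180857 = -236088*1/13176 + (-242744 + 194296)*(1/180857) = -1093/61 - 48448*1/180857 = -1093/61 - 48448/180857 = -200632029/11032277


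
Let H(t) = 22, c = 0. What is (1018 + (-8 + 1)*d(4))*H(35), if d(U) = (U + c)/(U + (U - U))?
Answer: 22242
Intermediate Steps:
d(U) = 1 (d(U) = (U + 0)/(U + (U - U)) = U/(U + 0) = U/U = 1)
(1018 + (-8 + 1)*d(4))*H(35) = (1018 + (-8 + 1)*1)*22 = (1018 - 7*1)*22 = (1018 - 7)*22 = 1011*22 = 22242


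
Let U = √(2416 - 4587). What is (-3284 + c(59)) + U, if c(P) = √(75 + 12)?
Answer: -3284 + √87 + I*√2171 ≈ -3274.7 + 46.594*I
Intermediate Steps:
c(P) = √87
U = I*√2171 (U = √(-2171) = I*√2171 ≈ 46.594*I)
(-3284 + c(59)) + U = (-3284 + √87) + I*√2171 = -3284 + √87 + I*√2171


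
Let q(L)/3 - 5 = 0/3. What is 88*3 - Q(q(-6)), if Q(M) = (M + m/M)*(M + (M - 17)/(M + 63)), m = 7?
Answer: 18952/585 ≈ 32.397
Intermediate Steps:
q(L) = 15 (q(L) = 15 + 3*(0/3) = 15 + 3*(0*(1/3)) = 15 + 3*0 = 15 + 0 = 15)
Q(M) = (M + 7/M)*(M + (-17 + M)/(63 + M)) (Q(M) = (M + 7/M)*(M + (M - 17)/(M + 63)) = (M + 7/M)*(M + (-17 + M)/(63 + M)))
88*3 - Q(q(-6)) = 88*3 - (-119 + 15**4 - 10*15**2 + 64*15**3 + 448*15)/(15*(63 + 15)) = 264 - (-119 + 50625 - 10*225 + 64*3375 + 6720)/(15*78) = 264 - (-119 + 50625 - 2250 + 216000 + 6720)/(15*78) = 264 - 270976/(15*78) = 264 - 1*135488/585 = 264 - 135488/585 = 18952/585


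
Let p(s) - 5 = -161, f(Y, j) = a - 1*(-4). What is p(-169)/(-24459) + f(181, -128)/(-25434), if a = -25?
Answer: 497927/69121134 ≈ 0.0072037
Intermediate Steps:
f(Y, j) = -21 (f(Y, j) = -25 - 1*(-4) = -25 + 4 = -21)
p(s) = -156 (p(s) = 5 - 161 = -156)
p(-169)/(-24459) + f(181, -128)/(-25434) = -156/(-24459) - 21/(-25434) = -156*(-1/24459) - 21*(-1/25434) = 52/8153 + 7/8478 = 497927/69121134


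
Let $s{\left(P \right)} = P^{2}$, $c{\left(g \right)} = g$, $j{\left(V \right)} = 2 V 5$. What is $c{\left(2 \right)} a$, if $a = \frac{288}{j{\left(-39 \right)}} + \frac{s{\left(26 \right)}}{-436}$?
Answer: $- \frac{32434}{7085} \approx -4.5778$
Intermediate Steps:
$j{\left(V \right)} = 10 V$
$a = - \frac{16217}{7085}$ ($a = \frac{288}{10 \left(-39\right)} + \frac{26^{2}}{-436} = \frac{288}{-390} + 676 \left(- \frac{1}{436}\right) = 288 \left(- \frac{1}{390}\right) - \frac{169}{109} = - \frac{48}{65} - \frac{169}{109} = - \frac{16217}{7085} \approx -2.2889$)
$c{\left(2 \right)} a = 2 \left(- \frac{16217}{7085}\right) = - \frac{32434}{7085}$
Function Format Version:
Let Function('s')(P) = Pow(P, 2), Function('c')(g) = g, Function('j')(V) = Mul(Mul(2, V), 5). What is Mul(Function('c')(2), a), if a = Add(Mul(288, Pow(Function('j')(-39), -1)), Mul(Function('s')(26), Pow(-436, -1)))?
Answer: Rational(-32434, 7085) ≈ -4.5778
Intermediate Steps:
Function('j')(V) = Mul(10, V)
a = Rational(-16217, 7085) (a = Add(Mul(288, Pow(Mul(10, -39), -1)), Mul(Pow(26, 2), Pow(-436, -1))) = Add(Mul(288, Pow(-390, -1)), Mul(676, Rational(-1, 436))) = Add(Mul(288, Rational(-1, 390)), Rational(-169, 109)) = Add(Rational(-48, 65), Rational(-169, 109)) = Rational(-16217, 7085) ≈ -2.2889)
Mul(Function('c')(2), a) = Mul(2, Rational(-16217, 7085)) = Rational(-32434, 7085)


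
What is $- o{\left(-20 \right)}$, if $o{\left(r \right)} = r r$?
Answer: $-400$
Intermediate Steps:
$o{\left(r \right)} = r^{2}$
$- o{\left(-20 \right)} = - \left(-20\right)^{2} = \left(-1\right) 400 = -400$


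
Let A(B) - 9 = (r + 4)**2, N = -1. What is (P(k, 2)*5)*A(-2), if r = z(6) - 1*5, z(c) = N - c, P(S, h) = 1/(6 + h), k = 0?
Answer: 365/8 ≈ 45.625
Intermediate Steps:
z(c) = -1 - c
r = -12 (r = (-1 - 1*6) - 1*5 = (-1 - 6) - 5 = -7 - 5 = -12)
A(B) = 73 (A(B) = 9 + (-12 + 4)**2 = 9 + (-8)**2 = 9 + 64 = 73)
(P(k, 2)*5)*A(-2) = (5/(6 + 2))*73 = (5/8)*73 = 365/8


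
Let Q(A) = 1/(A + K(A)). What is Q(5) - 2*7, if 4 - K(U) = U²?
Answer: -225/16 ≈ -14.063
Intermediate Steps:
K(U) = 4 - U²
Q(A) = 1/(4 + A - A²) (Q(A) = 1/(A + (4 - A²)) = 1/(4 + A - A²))
Q(5) - 2*7 = 1/(4 + 5 - 1*5²) - 2*7 = 1/(4 + 5 - 1*25) - 14 = 1/(4 + 5 - 25) - 14 = 1/(-16) - 14 = -1/16 - 14 = -225/16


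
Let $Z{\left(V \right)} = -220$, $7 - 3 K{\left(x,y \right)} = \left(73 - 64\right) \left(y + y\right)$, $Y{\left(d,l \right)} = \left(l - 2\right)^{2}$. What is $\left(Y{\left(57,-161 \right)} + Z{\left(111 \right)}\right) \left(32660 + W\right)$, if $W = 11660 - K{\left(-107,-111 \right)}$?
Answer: $1150177765$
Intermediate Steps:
$Y{\left(d,l \right)} = \left(-2 + l\right)^{2}$
$K{\left(x,y \right)} = \frac{7}{3} - 6 y$ ($K{\left(x,y \right)} = \frac{7}{3} - \frac{\left(73 - 64\right) \left(y + y\right)}{3} = \frac{7}{3} - \frac{9 \cdot 2 y}{3} = \frac{7}{3} - \frac{18 y}{3} = \frac{7}{3} - 6 y$)
$W = \frac{32975}{3}$ ($W = 11660 - \left(\frac{7}{3} - -666\right) = 11660 - \left(\frac{7}{3} + 666\right) = 11660 - \frac{2005}{3} = \frac{32975}{3} \approx 10992.0$)
$\left(Y{\left(57,-161 \right)} + Z{\left(111 \right)}\right) \left(32660 + W\right) = \left(\left(-2 - 161\right)^{2} - 220\right) \left(32660 + \frac{32975}{3}\right) = \left(\left(-163\right)^{2} - 220\right) \frac{130955}{3} = \left(26569 - 220\right) \frac{130955}{3} = 26349 \cdot \frac{130955}{3} = 1150177765$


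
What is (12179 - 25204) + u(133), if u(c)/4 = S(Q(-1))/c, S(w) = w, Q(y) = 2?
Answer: -1732317/133 ≈ -13025.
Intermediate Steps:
u(c) = 8/c (u(c) = 4*(2/c) = 8/c)
(12179 - 25204) + u(133) = (12179 - 25204) + 8/133 = -13025 + 8*(1/133) = -13025 + 8/133 = -1732317/133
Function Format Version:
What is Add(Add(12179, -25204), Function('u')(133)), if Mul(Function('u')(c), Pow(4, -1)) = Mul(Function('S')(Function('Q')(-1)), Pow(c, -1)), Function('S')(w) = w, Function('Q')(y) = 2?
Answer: Rational(-1732317, 133) ≈ -13025.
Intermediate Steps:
Function('u')(c) = Mul(8, Pow(c, -1)) (Function('u')(c) = Mul(4, Mul(2, Pow(c, -1))) = Mul(8, Pow(c, -1)))
Add(Add(12179, -25204), Function('u')(133)) = Add(Add(12179, -25204), Mul(8, Pow(133, -1))) = Add(-13025, Mul(8, Rational(1, 133))) = Add(-13025, Rational(8, 133)) = Rational(-1732317, 133)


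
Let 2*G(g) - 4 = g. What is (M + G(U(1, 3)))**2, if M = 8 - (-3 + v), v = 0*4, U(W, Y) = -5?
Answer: 441/4 ≈ 110.25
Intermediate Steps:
v = 0
G(g) = 2 + g/2
M = 11 (M = 8 - (-3 + 0) = 8 - 1*(-3) = 8 + 3 = 11)
(M + G(U(1, 3)))**2 = (11 + (2 + (1/2)*(-5)))**2 = (11 + (2 - 5/2))**2 = (11 - 1/2)**2 = (21/2)**2 = 441/4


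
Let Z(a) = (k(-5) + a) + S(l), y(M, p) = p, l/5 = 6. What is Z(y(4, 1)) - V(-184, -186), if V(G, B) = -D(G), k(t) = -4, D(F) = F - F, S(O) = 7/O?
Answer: -83/30 ≈ -2.7667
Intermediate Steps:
l = 30 (l = 5*6 = 30)
D(F) = 0
V(G, B) = 0 (V(G, B) = -1*0 = 0)
Z(a) = -113/30 + a (Z(a) = (-4 + a) + 7/30 = -113/30 + a)
Z(y(4, 1)) - V(-184, -186) = (-113/30 + 1) - 1*0 = -83/30 + 0 = -83/30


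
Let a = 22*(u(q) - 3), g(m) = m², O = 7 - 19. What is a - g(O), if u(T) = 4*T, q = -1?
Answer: -298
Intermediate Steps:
O = -12
a = -154 (a = 22*(4*(-1) - 3) = 22*(-4 - 3) = 22*(-7) = -154)
a - g(O) = -154 - 1*(-12)² = -154 - 1*144 = -154 - 144 = -298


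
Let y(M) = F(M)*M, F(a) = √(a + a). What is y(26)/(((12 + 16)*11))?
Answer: 13*√13/77 ≈ 0.60873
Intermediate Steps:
F(a) = √2*√a (F(a) = √(2*a) = √2*√a)
y(M) = √2*M^(3/2) (y(M) = (√2*√M)*M = √2*M^(3/2))
y(26)/(((12 + 16)*11)) = (√2*26^(3/2))/(((12 + 16)*11)) = (√2*(26*√26))/((28*11)) = (52*√13)/308 = (52*√13)*(1/308) = 13*√13/77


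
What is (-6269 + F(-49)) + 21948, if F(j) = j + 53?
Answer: 15683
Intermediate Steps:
F(j) = 53 + j
(-6269 + F(-49)) + 21948 = (-6269 + (53 - 49)) + 21948 = (-6269 + 4) + 21948 = -6265 + 21948 = 15683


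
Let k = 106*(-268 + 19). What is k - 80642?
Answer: -107036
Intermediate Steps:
k = -26394 (k = 106*(-249) = -26394)
k - 80642 = -26394 - 80642 = -107036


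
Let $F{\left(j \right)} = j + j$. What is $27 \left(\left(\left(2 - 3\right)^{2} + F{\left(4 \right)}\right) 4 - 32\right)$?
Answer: $108$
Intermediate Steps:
$F{\left(j \right)} = 2 j$
$27 \left(\left(\left(2 - 3\right)^{2} + F{\left(4 \right)}\right) 4 - 32\right) = 27 \left(\left(\left(2 - 3\right)^{2} + 2 \cdot 4\right) 4 - 32\right) = 27 \left(\left(\left(-1\right)^{2} + 8\right) 4 - 32\right) = 27 \left(\left(1 + 8\right) 4 - 32\right) = 27 \left(9 \cdot 4 - 32\right) = 27 \left(36 - 32\right) = 27 \cdot 4 = 108$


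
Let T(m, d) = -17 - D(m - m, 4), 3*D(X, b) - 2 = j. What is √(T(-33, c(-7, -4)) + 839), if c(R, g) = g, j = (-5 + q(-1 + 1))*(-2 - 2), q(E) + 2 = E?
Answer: 2*√203 ≈ 28.496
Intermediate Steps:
q(E) = -2 + E
j = 28 (j = (-5 + (-2 + (-1 + 1)))*(-2 - 2) = (-5 + (-2 + 0))*(-4) = (-5 - 2)*(-4) = -7*(-4) = 28)
D(X, b) = 10 (D(X, b) = ⅔ + (⅓)*28 = ⅔ + 28/3 = 10)
T(m, d) = -27 (T(m, d) = -17 - 1*10 = -17 - 10 = -27)
√(T(-33, c(-7, -4)) + 839) = √(-27 + 839) = √812 = 2*√203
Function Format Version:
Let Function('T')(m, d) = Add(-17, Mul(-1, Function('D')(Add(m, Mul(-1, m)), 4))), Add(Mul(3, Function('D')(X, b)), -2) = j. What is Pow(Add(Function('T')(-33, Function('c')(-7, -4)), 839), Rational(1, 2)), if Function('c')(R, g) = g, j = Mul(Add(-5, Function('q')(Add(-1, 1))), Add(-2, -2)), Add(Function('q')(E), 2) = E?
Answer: Mul(2, Pow(203, Rational(1, 2))) ≈ 28.496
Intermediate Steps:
Function('q')(E) = Add(-2, E)
j = 28 (j = Mul(Add(-5, Add(-2, Add(-1, 1))), Add(-2, -2)) = Mul(Add(-5, Add(-2, 0)), -4) = Mul(Add(-5, -2), -4) = Mul(-7, -4) = 28)
Function('D')(X, b) = 10 (Function('D')(X, b) = Add(Rational(2, 3), Mul(Rational(1, 3), 28)) = Add(Rational(2, 3), Rational(28, 3)) = 10)
Function('T')(m, d) = -27 (Function('T')(m, d) = Add(-17, Mul(-1, 10)) = Add(-17, -10) = -27)
Pow(Add(Function('T')(-33, Function('c')(-7, -4)), 839), Rational(1, 2)) = Pow(Add(-27, 839), Rational(1, 2)) = Pow(812, Rational(1, 2)) = Mul(2, Pow(203, Rational(1, 2)))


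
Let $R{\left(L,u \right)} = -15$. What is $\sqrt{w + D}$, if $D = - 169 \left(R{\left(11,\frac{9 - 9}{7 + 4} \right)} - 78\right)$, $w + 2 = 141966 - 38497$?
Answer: $4 \sqrt{7449} \approx 345.23$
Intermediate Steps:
$w = 103467$ ($w = -2 + \left(141966 - 38497\right) = -2 + 103469 = 103467$)
$D = 15717$ ($D = - 169 \left(-15 - 78\right) = \left(-169\right) \left(-93\right) = 15717$)
$\sqrt{w + D} = \sqrt{103467 + 15717} = \sqrt{119184} = 4 \sqrt{7449}$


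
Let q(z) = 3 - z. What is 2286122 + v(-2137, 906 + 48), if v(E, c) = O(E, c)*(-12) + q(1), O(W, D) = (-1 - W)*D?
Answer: -22166804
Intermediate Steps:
O(W, D) = D*(-1 - W)
v(E, c) = 2 + 12*c*(1 + E) (v(E, c) = -c*(1 + E)*(-12) + (3 - 1*1) = 12*c*(1 + E) + (3 - 1) = 12*c*(1 + E) + 2 = 2 + 12*c*(1 + E))
2286122 + v(-2137, 906 + 48) = 2286122 + (2 + 12*(906 + 48)*(1 - 2137)) = 2286122 + (2 + 12*954*(-2136)) = 2286122 + (2 - 24452928) = 2286122 - 24452926 = -22166804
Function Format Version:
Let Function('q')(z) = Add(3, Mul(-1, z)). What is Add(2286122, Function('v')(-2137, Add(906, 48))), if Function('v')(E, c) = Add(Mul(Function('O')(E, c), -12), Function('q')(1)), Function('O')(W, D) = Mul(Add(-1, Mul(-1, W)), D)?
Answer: -22166804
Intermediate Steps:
Function('O')(W, D) = Mul(D, Add(-1, Mul(-1, W)))
Function('v')(E, c) = Add(2, Mul(12, c, Add(1, E))) (Function('v')(E, c) = Add(Mul(Mul(-1, c, Add(1, E)), -12), Add(3, Mul(-1, 1))) = Add(Mul(12, c, Add(1, E)), Add(3, -1)) = Add(Mul(12, c, Add(1, E)), 2) = Add(2, Mul(12, c, Add(1, E))))
Add(2286122, Function('v')(-2137, Add(906, 48))) = Add(2286122, Add(2, Mul(12, Add(906, 48), Add(1, -2137)))) = Add(2286122, Add(2, Mul(12, 954, -2136))) = Add(2286122, Add(2, -24452928)) = Add(2286122, -24452926) = -22166804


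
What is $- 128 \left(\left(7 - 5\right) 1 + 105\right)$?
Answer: $-13696$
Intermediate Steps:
$- 128 \left(\left(7 - 5\right) 1 + 105\right) = - 128 \left(2 \cdot 1 + 105\right) = - 128 \left(2 + 105\right) = \left(-128\right) 107 = -13696$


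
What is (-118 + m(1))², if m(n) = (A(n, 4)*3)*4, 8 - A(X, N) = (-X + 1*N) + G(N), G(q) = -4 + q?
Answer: 3364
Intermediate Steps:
A(X, N) = 12 + X - 2*N (A(X, N) = 8 - ((-X + 1*N) + (-4 + N)) = 8 - ((-X + N) + (-4 + N)) = 8 - ((N - X) + (-4 + N)) = 8 - (-4 - X + 2*N) = 8 + (4 + X - 2*N) = 12 + X - 2*N)
m(n) = 48 + 12*n (m(n) = ((12 + n - 2*4)*3)*4 = ((12 + n - 8)*3)*4 = ((4 + n)*3)*4 = (12 + 3*n)*4 = 48 + 12*n)
(-118 + m(1))² = (-118 + (48 + 12*1))² = (-118 + (48 + 12))² = (-118 + 60)² = (-58)² = 3364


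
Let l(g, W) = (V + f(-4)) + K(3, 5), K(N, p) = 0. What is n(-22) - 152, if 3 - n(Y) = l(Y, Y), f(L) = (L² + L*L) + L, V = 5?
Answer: -182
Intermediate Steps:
f(L) = L + 2*L² (f(L) = (L² + L²) + L = 2*L² + L = L + 2*L²)
l(g, W) = 33 (l(g, W) = (5 - 4*(1 + 2*(-4))) + 0 = (5 - 4*(1 - 8)) + 0 = (5 - 4*(-7)) + 0 = (5 + 28) + 0 = 33 + 0 = 33)
n(Y) = -30 (n(Y) = 3 - 1*33 = 3 - 33 = -30)
n(-22) - 152 = -30 - 152 = -182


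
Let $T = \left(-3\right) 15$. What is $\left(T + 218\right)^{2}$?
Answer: $29929$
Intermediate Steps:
$T = -45$
$\left(T + 218\right)^{2} = \left(-45 + 218\right)^{2} = 173^{2} = 29929$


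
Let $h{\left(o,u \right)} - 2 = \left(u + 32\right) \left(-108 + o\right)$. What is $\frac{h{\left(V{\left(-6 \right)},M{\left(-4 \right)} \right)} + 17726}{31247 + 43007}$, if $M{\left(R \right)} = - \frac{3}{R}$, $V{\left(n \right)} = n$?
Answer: $\frac{27989}{148508} \approx 0.18847$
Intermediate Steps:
$h{\left(o,u \right)} = 2 + \left(-108 + o\right) \left(32 + u\right)$ ($h{\left(o,u \right)} = 2 + \left(u + 32\right) \left(-108 + o\right) = 2 + \left(32 + u\right) \left(-108 + o\right) = 2 + \left(-108 + o\right) \left(32 + u\right)$)
$\frac{h{\left(V{\left(-6 \right)},M{\left(-4 \right)} \right)} + 17726}{31247 + 43007} = \frac{\left(-3454 - 108 \left(- \frac{3}{-4}\right) + 32 \left(-6\right) - 6 \left(- \frac{3}{-4}\right)\right) + 17726}{31247 + 43007} = \frac{\left(-3454 - 108 \left(\left(-3\right) \left(- \frac{1}{4}\right)\right) - 192 - 6 \left(\left(-3\right) \left(- \frac{1}{4}\right)\right)\right) + 17726}{74254} = \left(\left(-3454 - 81 - 192 - \frac{9}{2}\right) + 17726\right) \frac{1}{74254} = \left(- \frac{7463}{2} + 17726\right) \frac{1}{74254} = \frac{27989}{2} \cdot \frac{1}{74254} = \frac{27989}{148508}$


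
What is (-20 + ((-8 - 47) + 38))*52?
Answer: -1924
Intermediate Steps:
(-20 + ((-8 - 47) + 38))*52 = (-20 + (-55 + 38))*52 = (-20 - 17)*52 = -37*52 = -1924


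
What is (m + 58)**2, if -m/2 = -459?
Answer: 952576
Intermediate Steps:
m = 918 (m = -2*(-459) = 918)
(m + 58)**2 = (918 + 58)**2 = 976**2 = 952576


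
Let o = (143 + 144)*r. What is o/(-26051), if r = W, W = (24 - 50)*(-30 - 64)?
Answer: -701428/26051 ≈ -26.925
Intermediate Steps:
W = 2444 (W = -26*(-94) = 2444)
r = 2444
o = 701428 (o = (143 + 144)*2444 = 287*2444 = 701428)
o/(-26051) = 701428/(-26051) = 701428*(-1/26051) = -701428/26051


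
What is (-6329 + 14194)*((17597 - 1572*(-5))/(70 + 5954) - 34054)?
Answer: -1613236073735/6024 ≈ -2.6780e+8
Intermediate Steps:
(-6329 + 14194)*((17597 - 1572*(-5))/(70 + 5954) - 34054) = 7865*((17597 + 7860)/6024 - 34054) = 7865*(25457*(1/6024) - 34054) = 7865*(25457/6024 - 34054) = 7865*(-205115839/6024) = -1613236073735/6024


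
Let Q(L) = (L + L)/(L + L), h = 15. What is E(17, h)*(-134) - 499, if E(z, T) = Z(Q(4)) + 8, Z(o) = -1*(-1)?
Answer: -1705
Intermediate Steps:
Q(L) = 1 (Q(L) = (2*L)/((2*L)) = (2*L)*(1/(2*L)) = 1)
Z(o) = 1
E(z, T) = 9 (E(z, T) = 1 + 8 = 9)
E(17, h)*(-134) - 499 = 9*(-134) - 499 = -1206 - 499 = -1705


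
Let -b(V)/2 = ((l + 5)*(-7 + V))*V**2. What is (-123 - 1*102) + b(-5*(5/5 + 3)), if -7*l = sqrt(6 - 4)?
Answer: 107775 - 21600*sqrt(2)/7 ≈ 1.0341e+5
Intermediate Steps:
l = -sqrt(2)/7 (l = -sqrt(6 - 4)/7 = -sqrt(2)/7 ≈ -0.20203)
b(V) = -2*V**2*(-7 + V)*(5 - sqrt(2)/7) (b(V) = -2*(-sqrt(2)/7 + 5)*(-7 + V)*V**2 = -2*(5 - sqrt(2)/7)*(-7 + V)*V**2 = -2*(-7 + V)*(5 - sqrt(2)/7)*V**2 = -2*V**2*(-7 + V)*(5 - sqrt(2)/7))
(-123 - 1*102) + b(-5*(5/5 + 3)) = (-123 - 1*102) + 2*(-5*(5/5 + 3))**2*(245 - (-175)*(5/5 + 3) - 7*sqrt(2) + (-5*(5/5 + 3))*sqrt(2))/7 = (-123 - 102) + 2*(-5*(5*(1/5) + 3))**2*(245 - (-175)*(5*(1/5) + 3) - 7*sqrt(2) + (-5*(5*(1/5) + 3))*sqrt(2))/7 = -225 + 2*(-5*(1 + 3))**2*(245 - (-175)*(1 + 3) - 7*sqrt(2) + (-5*(1 + 3))*sqrt(2))/7 = -225 + 2*(-5*4)**2*(245 - (-175)*4 - 7*sqrt(2) + (-5*4)*sqrt(2))/7 = -225 + (2/7)*(-20)**2*(245 - 35*(-20) - 7*sqrt(2) - 20*sqrt(2)) = -225 + (2/7)*400*(245 + 700 - 7*sqrt(2) - 20*sqrt(2)) = -225 + (2/7)*400*(945 - 27*sqrt(2)) = -225 + (108000 - 21600*sqrt(2)/7) = 107775 - 21600*sqrt(2)/7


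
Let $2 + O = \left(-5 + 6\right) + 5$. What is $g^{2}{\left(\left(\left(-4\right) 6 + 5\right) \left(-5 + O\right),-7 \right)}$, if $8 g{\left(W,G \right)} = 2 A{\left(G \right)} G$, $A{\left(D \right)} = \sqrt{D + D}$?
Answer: $- \frac{343}{8} \approx -42.875$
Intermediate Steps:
$O = 4$ ($O = -2 + \left(\left(-5 + 6\right) + 5\right) = -2 + \left(1 + 5\right) = -2 + 6 = 4$)
$A{\left(D \right)} = \sqrt{2} \sqrt{D}$ ($A{\left(D \right)} = \sqrt{2 D} = \sqrt{2} \sqrt{D}$)
$g{\left(W,G \right)} = \frac{\sqrt{2} G^{\frac{3}{2}}}{4}$ ($g{\left(W,G \right)} = \frac{2 \sqrt{2} \sqrt{G} G}{8} = \frac{2 \sqrt{2} G^{\frac{3}{2}}}{8} = \frac{\sqrt{2} G^{\frac{3}{2}}}{4}$)
$g^{2}{\left(\left(\left(-4\right) 6 + 5\right) \left(-5 + O\right),-7 \right)} = \left(\frac{\sqrt{2} \left(-7\right)^{\frac{3}{2}}}{4}\right)^{2} = \left(\frac{\sqrt{2} \left(- 7 i \sqrt{7}\right)}{4}\right)^{2} = \left(- \frac{7 i \sqrt{14}}{4}\right)^{2} = - \frac{343}{8}$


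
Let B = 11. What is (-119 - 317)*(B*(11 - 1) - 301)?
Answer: 83276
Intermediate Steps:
(-119 - 317)*(B*(11 - 1) - 301) = (-119 - 317)*(11*(11 - 1) - 301) = -436*(11*10 - 301) = -436*(110 - 301) = -436*(-191) = 83276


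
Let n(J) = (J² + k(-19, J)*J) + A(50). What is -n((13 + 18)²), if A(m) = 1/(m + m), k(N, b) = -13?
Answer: -91102801/100 ≈ -9.1103e+5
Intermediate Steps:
A(m) = 1/(2*m)
n(J) = 1/100 + J² - 13*J (n(J) = (J² - 13*J) + (½)/50 = (J² - 13*J) + (½)*(1/50) = (J² - 13*J) + 1/100 = 1/100 + J² - 13*J)
-n((13 + 18)²) = -(1/100 + ((13 + 18)²)² - 13*(13 + 18)²) = -(1/100 + (31²)² - 13*31²) = -(1/100 + 961² - 13*961) = -(1/100 + 923521 - 12493) = -1*91102801/100 = -91102801/100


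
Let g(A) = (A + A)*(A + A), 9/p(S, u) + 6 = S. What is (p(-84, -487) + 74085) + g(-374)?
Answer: 6335889/10 ≈ 6.3359e+5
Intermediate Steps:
p(S, u) = 9/(-6 + S)
g(A) = 4*A**2 (g(A) = (2*A)*(2*A) = 4*A**2)
(p(-84, -487) + 74085) + g(-374) = (9/(-6 - 84) + 74085) + 4*(-374)**2 = (9/(-90) + 74085) + 4*139876 = (9*(-1/90) + 74085) + 559504 = (-1/10 + 74085) + 559504 = 740849/10 + 559504 = 6335889/10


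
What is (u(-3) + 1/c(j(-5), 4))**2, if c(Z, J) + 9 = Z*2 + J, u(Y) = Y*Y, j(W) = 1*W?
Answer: 17956/225 ≈ 79.804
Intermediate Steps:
j(W) = W
u(Y) = Y**2
c(Z, J) = -9 + J + 2*Z (c(Z, J) = -9 + (Z*2 + J) = -9 + (2*Z + J) = -9 + (J + 2*Z) = -9 + J + 2*Z)
(u(-3) + 1/c(j(-5), 4))**2 = ((-3)**2 + 1/(-9 + 4 + 2*(-5)))**2 = (9 + 1/(-9 + 4 - 10))**2 = (9 + 1/(-15))**2 = (9 + 1*(-1/15))**2 = (9 - 1/15)**2 = (134/15)**2 = 17956/225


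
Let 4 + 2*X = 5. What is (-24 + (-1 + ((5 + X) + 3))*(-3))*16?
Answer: -744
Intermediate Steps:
X = 1/2 (X = -2 + (1/2)*5 = -2 + 5/2 = 1/2 ≈ 0.50000)
(-24 + (-1 + ((5 + X) + 3))*(-3))*16 = (-24 + (-1 + ((5 + 1/2) + 3))*(-3))*16 = (-24 + (-1 + (11/2 + 3))*(-3))*16 = (-24 + (-1 + 17/2)*(-3))*16 = (-24 + (15/2)*(-3))*16 = (-24 - 45/2)*16 = -93/2*16 = -744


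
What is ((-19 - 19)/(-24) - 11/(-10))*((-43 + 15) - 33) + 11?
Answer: -9161/60 ≈ -152.68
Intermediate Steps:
((-19 - 19)/(-24) - 11/(-10))*((-43 + 15) - 33) + 11 = (-38*(-1/24) - 11*(-⅒))*(-28 - 33) + 11 = (19/12 + 11/10)*(-61) + 11 = (161/60)*(-61) + 11 = -9821/60 + 11 = -9161/60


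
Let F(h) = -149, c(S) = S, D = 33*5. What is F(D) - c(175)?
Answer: -324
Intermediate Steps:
D = 165
F(D) - c(175) = -149 - 1*175 = -149 - 175 = -324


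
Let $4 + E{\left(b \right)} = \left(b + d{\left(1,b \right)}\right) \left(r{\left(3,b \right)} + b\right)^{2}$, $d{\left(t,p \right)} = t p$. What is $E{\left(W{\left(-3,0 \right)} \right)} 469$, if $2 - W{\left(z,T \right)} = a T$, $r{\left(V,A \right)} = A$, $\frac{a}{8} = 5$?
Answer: $28140$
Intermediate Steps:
$a = 40$ ($a = 8 \cdot 5 = 40$)
$d{\left(t,p \right)} = p t$
$W{\left(z,T \right)} = 2 - 40 T$
$E{\left(b \right)} = -4 + 8 b^{3}$ ($E{\left(b \right)} = -4 + \left(b + b 1\right) \left(b + b\right)^{2} = -4 + \left(b + b\right) \left(2 b\right)^{2} = -4 + 2 b 4 b^{2} = -4 + 8 b^{3}$)
$E{\left(W{\left(-3,0 \right)} \right)} 469 = \left(-4 + 8 \left(2 - 0\right)^{3}\right) 469 = \left(-4 + 8 \left(2 + 0\right)^{3}\right) 469 = \left(-4 + 8 \cdot 2^{3}\right) 469 = \left(-4 + 8 \cdot 8\right) 469 = \left(-4 + 64\right) 469 = 60 \cdot 469 = 28140$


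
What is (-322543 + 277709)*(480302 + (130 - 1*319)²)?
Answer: -23135375182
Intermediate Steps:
(-322543 + 277709)*(480302 + (130 - 1*319)²) = -44834*(480302 + (130 - 319)²) = -44834*(480302 + (-189)²) = -44834*(480302 + 35721) = -44834*516023 = -23135375182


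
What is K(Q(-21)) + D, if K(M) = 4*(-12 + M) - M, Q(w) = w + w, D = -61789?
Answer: -61963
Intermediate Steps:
Q(w) = 2*w
K(M) = -48 + 3*M (K(M) = (-48 + 4*M) - M = -48 + 3*M)
K(Q(-21)) + D = (-48 + 3*(2*(-21))) - 61789 = (-48 + 3*(-42)) - 61789 = (-48 - 126) - 61789 = -174 - 61789 = -61963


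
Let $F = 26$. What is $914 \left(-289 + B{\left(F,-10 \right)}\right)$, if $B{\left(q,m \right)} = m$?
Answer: $-273286$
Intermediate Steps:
$914 \left(-289 + B{\left(F,-10 \right)}\right) = 914 \left(-289 - 10\right) = 914 \left(-299\right) = -273286$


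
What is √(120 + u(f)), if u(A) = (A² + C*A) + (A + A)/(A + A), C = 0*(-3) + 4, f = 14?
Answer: √373 ≈ 19.313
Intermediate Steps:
C = 4 (C = 0 + 4 = 4)
u(A) = 1 + A² + 4*A (u(A) = (A² + 4*A) + (A + A)/(A + A) = (A² + 4*A) + (2*A)/((2*A)) = (A² + 4*A) + (2*A)*(1/(2*A)) = (A² + 4*A) + 1 = 1 + A² + 4*A)
√(120 + u(f)) = √(120 + (1 + 14² + 4*14)) = √(120 + (1 + 196 + 56)) = √(120 + 253) = √373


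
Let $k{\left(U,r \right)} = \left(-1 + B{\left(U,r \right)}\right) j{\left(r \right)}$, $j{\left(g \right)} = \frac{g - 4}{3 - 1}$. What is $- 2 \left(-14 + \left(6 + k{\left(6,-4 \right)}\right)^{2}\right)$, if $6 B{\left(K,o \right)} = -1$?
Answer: $- \frac{1796}{9} \approx -199.56$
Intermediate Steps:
$B{\left(K,o \right)} = - \frac{1}{6}$ ($B{\left(K,o \right)} = \frac{1}{6} \left(-1\right) = - \frac{1}{6}$)
$j{\left(g \right)} = -2 + \frac{g}{2}$ ($j{\left(g \right)} = \frac{-4 + g}{2} = \left(-4 + g\right) \frac{1}{2} = -2 + \frac{g}{2}$)
$k{\left(U,r \right)} = \frac{7}{3} - \frac{7 r}{12}$ ($k{\left(U,r \right)} = \left(-1 - \frac{1}{6}\right) \left(-2 + \frac{r}{2}\right) = - \frac{7 \left(-2 + \frac{r}{2}\right)}{6} = \frac{7}{3} - \frac{7 r}{12}$)
$- 2 \left(-14 + \left(6 + k{\left(6,-4 \right)}\right)^{2}\right) = - 2 \left(-14 + \left(6 + \left(\frac{7}{3} - - \frac{7}{3}\right)\right)^{2}\right) = - 2 \left(-14 + \left(6 + \left(\frac{7}{3} + \frac{7}{3}\right)\right)^{2}\right) = - 2 \left(-14 + \left(6 + \frac{14}{3}\right)^{2}\right) = - 2 \left(-14 + \left(\frac{32}{3}\right)^{2}\right) = - 2 \left(-14 + \frac{1024}{9}\right) = \left(-2\right) \frac{898}{9} = - \frac{1796}{9}$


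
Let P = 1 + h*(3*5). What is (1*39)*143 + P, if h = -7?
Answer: 5473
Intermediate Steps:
P = -104 (P = 1 - 21*5 = 1 - 7*15 = 1 - 105 = -104)
(1*39)*143 + P = (1*39)*143 - 104 = 39*143 - 104 = 5577 - 104 = 5473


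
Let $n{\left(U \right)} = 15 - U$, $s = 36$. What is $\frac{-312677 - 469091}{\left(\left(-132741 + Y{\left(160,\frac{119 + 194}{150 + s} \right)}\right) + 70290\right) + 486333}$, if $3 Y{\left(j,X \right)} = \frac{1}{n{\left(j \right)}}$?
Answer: $- \frac{340069080}{184388669} \approx -1.8443$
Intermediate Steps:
$Y{\left(j,X \right)} = \frac{1}{3 \left(15 - j\right)}$
$\frac{-312677 - 469091}{\left(\left(-132741 + Y{\left(160,\frac{119 + 194}{150 + s} \right)}\right) + 70290\right) + 486333} = \frac{-312677 - 469091}{\left(\left(-132741 - \frac{1}{-45 + 3 \cdot 160}\right) + 70290\right) + 486333} = - \frac{781768}{\left(\left(-132741 - \frac{1}{-45 + 480}\right) + 70290\right) + 486333} = - \frac{781768}{\left(\left(-132741 - \frac{1}{435}\right) + 70290\right) + 486333} = - \frac{781768}{\left(- \frac{57742336}{435} + 70290\right) + 486333} = - \frac{781768}{- \frac{27166186}{435} + 486333} = - \frac{781768}{\frac{184388669}{435}} = \left(-781768\right) \frac{435}{184388669} = - \frac{340069080}{184388669}$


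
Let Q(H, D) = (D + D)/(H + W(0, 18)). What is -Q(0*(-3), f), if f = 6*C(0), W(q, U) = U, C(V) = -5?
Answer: 10/3 ≈ 3.3333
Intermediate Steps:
f = -30 (f = 6*(-5) = -30)
Q(H, D) = 2*D/(18 + H) (Q(H, D) = (D + D)/(H + 18) = (2*D)/(18 + H) = 2*D/(18 + H))
-Q(0*(-3), f) = -2*(-30)/(18 + 0*(-3)) = -2*(-30)/(18 + 0) = -2*(-30)/18 = -1*(-10/3) = 10/3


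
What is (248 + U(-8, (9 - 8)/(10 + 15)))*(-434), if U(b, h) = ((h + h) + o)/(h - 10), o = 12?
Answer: -26669300/249 ≈ -1.0711e+5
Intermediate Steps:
U(b, h) = (12 + 2*h)/(-10 + h) (U(b, h) = ((h + h) + 12)/(h - 10) = (2*h + 12)/(-10 + h) = (12 + 2*h)/(-10 + h))
(248 + U(-8, (9 - 8)/(10 + 15)))*(-434) = (248 + 2*(6 + (9 - 8)/(10 + 15))/(-10 + (9 - 8)/(10 + 15)))*(-434) = (248 + 2*(6 + 1/25)/(-10 + 1/25))*(-434) = (248 + 2*(151/25)/(-249/25))*(-434) = (248 + 2*(-25/249)*(151/25))*(-434) = (248 - 302/249)*(-434) = (61450/249)*(-434) = -26669300/249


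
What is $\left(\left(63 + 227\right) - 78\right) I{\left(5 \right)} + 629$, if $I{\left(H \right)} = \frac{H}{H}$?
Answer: $841$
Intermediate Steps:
$I{\left(H \right)} = 1$
$\left(\left(63 + 227\right) - 78\right) I{\left(5 \right)} + 629 = \left(\left(63 + 227\right) - 78\right) 1 + 629 = \left(290 - 78\right) 1 + 629 = 212 \cdot 1 + 629 = 212 + 629 = 841$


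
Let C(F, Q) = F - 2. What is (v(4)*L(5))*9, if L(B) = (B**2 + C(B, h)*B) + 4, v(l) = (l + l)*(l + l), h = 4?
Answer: 25344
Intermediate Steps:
C(F, Q) = -2 + F
v(l) = 4*l**2 (v(l) = (2*l)*(2*l) = 4*l**2)
L(B) = 4 + B**2 + B*(-2 + B) (L(B) = (B**2 + (-2 + B)*B) + 4 = (B**2 + B*(-2 + B)) + 4 = 4 + B**2 + B*(-2 + B))
(v(4)*L(5))*9 = ((4*4**2)*(4 - 2*5 + 2*5**2))*9 = ((4*16)*(4 - 10 + 2*25))*9 = (64*(4 - 10 + 50))*9 = (64*44)*9 = 2816*9 = 25344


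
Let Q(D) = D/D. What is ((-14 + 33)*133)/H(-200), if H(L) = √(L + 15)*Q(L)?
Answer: -2527*I*√185/185 ≈ -185.79*I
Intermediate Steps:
Q(D) = 1
H(L) = √(15 + L) (H(L) = √(L + 15)*1 = √(15 + L)*1 = √(15 + L))
((-14 + 33)*133)/H(-200) = ((-14 + 33)*133)/(√(15 - 200)) = (19*133)/(√(-185)) = 2527/((I*√185)) = 2527*(-I*√185/185) = -2527*I*√185/185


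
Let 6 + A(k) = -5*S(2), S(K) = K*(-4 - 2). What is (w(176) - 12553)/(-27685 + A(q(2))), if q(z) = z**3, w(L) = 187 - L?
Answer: 12542/27631 ≈ 0.45391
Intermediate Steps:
S(K) = -6*K (S(K) = K*(-6) = -6*K)
A(k) = 54 (A(k) = -6 - (-30)*2 = -6 - 5*(-12) = -6 + 60 = 54)
(w(176) - 12553)/(-27685 + A(q(2))) = ((187 - 1*176) - 12553)/(-27685 + 54) = ((187 - 176) - 12553)/(-27631) = (11 - 12553)*(-1/27631) = -12542*(-1/27631) = 12542/27631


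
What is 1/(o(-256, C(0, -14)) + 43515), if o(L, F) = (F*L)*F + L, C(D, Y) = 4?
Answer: 1/39163 ≈ 2.5534e-5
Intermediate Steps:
o(L, F) = L + L*F² (o(L, F) = L*F² + L = L + L*F²)
1/(o(-256, C(0, -14)) + 43515) = 1/(-256*(1 + 4²) + 43515) = 1/(-256*(1 + 16) + 43515) = 1/(-256*17 + 43515) = 1/(-4352 + 43515) = 1/39163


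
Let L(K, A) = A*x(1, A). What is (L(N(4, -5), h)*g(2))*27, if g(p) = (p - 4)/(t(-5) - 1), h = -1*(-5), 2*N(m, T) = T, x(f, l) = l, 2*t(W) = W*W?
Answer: -2700/23 ≈ -117.39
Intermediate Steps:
t(W) = W²/2 (t(W) = (W*W)/2 = W²/2)
N(m, T) = T/2
h = 5
L(K, A) = A² (L(K, A) = A*A = A²)
g(p) = -8/23 + 2*p/23 (g(p) = (p - 4)/((½)*(-5)² - 1) = (-4 + p)/((½)*25 - 1) = (-4 + p)/(25/2 - 1) = (-4 + p)/(23/2) = (-4 + p)*(2/23) = -8/23 + 2*p/23)
(L(N(4, -5), h)*g(2))*27 = (5²*(-8/23 + (2/23)*2))*27 = (25*(-8/23 + 4/23))*27 = (25*(-4/23))*27 = -100/23*27 = -2700/23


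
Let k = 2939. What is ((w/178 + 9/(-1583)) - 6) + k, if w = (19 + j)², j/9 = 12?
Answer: 851973747/281774 ≈ 3023.6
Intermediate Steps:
j = 108 (j = 9*12 = 108)
w = 16129 (w = (19 + 108)² = 127² = 16129)
((w/178 + 9/(-1583)) - 6) + k = ((16129/178 + 9/(-1583)) - 6) + 2939 = ((16129*(1/178) + 9*(-1/1583)) - 6) + 2939 = ((16129/178 - 9/1583) - 6) + 2939 = (25530605/281774 - 6) + 2939 = 23839961/281774 + 2939 = 851973747/281774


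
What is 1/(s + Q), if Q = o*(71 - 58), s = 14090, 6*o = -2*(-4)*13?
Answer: 3/42946 ≈ 6.9855e-5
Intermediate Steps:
o = 52/3 (o = (-2*(-4)*13)/6 = (8*13)/6 = (1/6)*104 = 52/3 ≈ 17.333)
Q = 676/3 (Q = 52*(71 - 58)/3 = (52/3)*13 = 676/3 ≈ 225.33)
1/(s + Q) = 1/(14090 + 676/3) = 1/(42946/3) = 3/42946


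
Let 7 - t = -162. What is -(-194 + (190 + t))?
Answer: -165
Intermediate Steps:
t = 169 (t = 7 - 1*(-162) = 7 + 162 = 169)
-(-194 + (190 + t)) = -(-194 + (190 + 169)) = -(-194 + 359) = -1*165 = -165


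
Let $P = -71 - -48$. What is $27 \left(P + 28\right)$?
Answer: $135$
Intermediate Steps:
$P = -23$ ($P = -71 + 48 = -23$)
$27 \left(P + 28\right) = 27 \left(-23 + 28\right) = 27 \cdot 5 = 135$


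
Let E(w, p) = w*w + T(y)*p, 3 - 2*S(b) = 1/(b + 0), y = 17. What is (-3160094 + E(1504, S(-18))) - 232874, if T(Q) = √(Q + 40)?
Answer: -1130952 + 55*√57/36 ≈ -1.1309e+6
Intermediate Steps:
T(Q) = √(40 + Q)
S(b) = 3/2 - 1/(2*b) (S(b) = 3/2 - 1/(2*(b + 0)) = 3/2 - 1/(2*b))
E(w, p) = w² + p*√57 (E(w, p) = w*w + √(40 + 17)*p = w² + √57*p = w² + p*√57)
(-3160094 + E(1504, S(-18))) - 232874 = (-3160094 + (1504² + ((½)*(-1 + 3*(-18))/(-18))*√57)) - 232874 = (-3160094 + (2262016 + ((½)*(-1/18)*(-1 - 54))*√57)) - 232874 = (-3160094 + (2262016 + ((½)*(-1/18)*(-55))*√57)) - 232874 = (-3160094 + (2262016 + 55*√57/36)) - 232874 = (-898078 + 55*√57/36) - 232874 = -1130952 + 55*√57/36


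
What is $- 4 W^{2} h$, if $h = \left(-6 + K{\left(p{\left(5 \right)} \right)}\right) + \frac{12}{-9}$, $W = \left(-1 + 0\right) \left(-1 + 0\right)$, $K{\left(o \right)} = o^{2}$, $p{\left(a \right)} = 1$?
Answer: $\frac{76}{3} \approx 25.333$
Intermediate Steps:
$W = 1$ ($W = \left(-1\right) \left(-1\right) = 1$)
$h = - \frac{19}{3}$ ($h = \left(-6 + 1^{2}\right) + \frac{12}{-9} = \left(-6 + 1\right) + 12 \left(- \frac{1}{9}\right) = -5 - \frac{4}{3} = - \frac{19}{3} \approx -6.3333$)
$- 4 W^{2} h = - 4 \cdot 1^{2} \left(- \frac{19}{3}\right) = \left(-4\right) 1 \left(- \frac{19}{3}\right) = \left(-4\right) \left(- \frac{19}{3}\right) = \frac{76}{3}$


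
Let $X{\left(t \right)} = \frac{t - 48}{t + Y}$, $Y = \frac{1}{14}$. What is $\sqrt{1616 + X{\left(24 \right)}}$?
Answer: $\frac{16 \sqrt{716462}}{337} \approx 40.187$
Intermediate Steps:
$Y = \frac{1}{14} \approx 0.071429$
$X{\left(t \right)} = \frac{-48 + t}{\frac{1}{14} + t}$ ($X{\left(t \right)} = \frac{t - 48}{t + \frac{1}{14}} = \frac{-48 + t}{\frac{1}{14} + t}$)
$\sqrt{1616 + X{\left(24 \right)}} = \sqrt{1616 + \frac{14 \left(-48 + 24\right)}{1 + 14 \cdot 24}} = \sqrt{1616 + 14 \frac{1}{1 + 336} \left(-24\right)} = \sqrt{1616 + 14 \cdot \frac{1}{337} \left(-24\right)} = \sqrt{1616 - \frac{336}{337}} = \sqrt{\frac{544256}{337}} = \frac{16 \sqrt{716462}}{337}$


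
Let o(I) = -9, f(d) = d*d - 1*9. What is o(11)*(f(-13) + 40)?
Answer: -1800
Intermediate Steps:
f(d) = -9 + d² (f(d) = d² - 9 = -9 + d²)
o(11)*(f(-13) + 40) = -9*((-9 + (-13)²) + 40) = -9*((-9 + 169) + 40) = -9*(160 + 40) = -9*200 = -1800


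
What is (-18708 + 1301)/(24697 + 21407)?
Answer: -17407/46104 ≈ -0.37756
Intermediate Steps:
(-18708 + 1301)/(24697 + 21407) = -17407/46104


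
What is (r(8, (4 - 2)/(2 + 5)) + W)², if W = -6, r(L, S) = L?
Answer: 4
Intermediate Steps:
(r(8, (4 - 2)/(2 + 5)) + W)² = (8 - 6)² = 2² = 4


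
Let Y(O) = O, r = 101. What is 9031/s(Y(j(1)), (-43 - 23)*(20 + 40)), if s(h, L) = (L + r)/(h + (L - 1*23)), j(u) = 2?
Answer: 35952411/3859 ≈ 9316.5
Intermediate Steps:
s(h, L) = (101 + L)/(-23 + L + h) (s(h, L) = (L + 101)/(h + (L - 1*23)) = (101 + L)/(h + (L - 23)) = (101 + L)/(h + (-23 + L)) = (101 + L)/(-23 + L + h))
9031/s(Y(j(1)), (-43 - 23)*(20 + 40)) = 9031/(((101 + (-43 - 23)*(20 + 40))/(-23 + (-43 - 23)*(20 + 40) + 2))) = 9031/(((101 - 66*60)/(-23 - 66*60 + 2))) = 9031/(((101 - 3960)/(-23 - 3960 + 2))) = 9031/((-3859/(-3981))) = 9031/((-1/3981*(-3859))) = 9031/(3859/3981) = 9031*(3981/3859) = 35952411/3859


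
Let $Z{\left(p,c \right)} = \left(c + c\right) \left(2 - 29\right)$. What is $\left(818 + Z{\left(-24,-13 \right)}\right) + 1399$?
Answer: $2919$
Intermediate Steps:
$Z{\left(p,c \right)} = - 54 c$ ($Z{\left(p,c \right)} = 2 c \left(-27\right) = - 54 c$)
$\left(818 + Z{\left(-24,-13 \right)}\right) + 1399 = \left(818 - -702\right) + 1399 = \left(818 + 702\right) + 1399 = 1520 + 1399 = 2919$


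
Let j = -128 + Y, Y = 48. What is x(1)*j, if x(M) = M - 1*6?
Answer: 400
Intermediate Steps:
j = -80 (j = -128 + 48 = -80)
x(M) = -6 + M (x(M) = M - 6 = -6 + M)
x(1)*j = (-6 + 1)*(-80) = -5*(-80) = 400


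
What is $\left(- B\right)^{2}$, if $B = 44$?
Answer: $1936$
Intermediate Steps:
$\left(- B\right)^{2} = \left(\left(-1\right) 44\right)^{2} = \left(-44\right)^{2} = 1936$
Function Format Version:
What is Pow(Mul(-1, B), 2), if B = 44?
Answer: 1936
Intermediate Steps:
Pow(Mul(-1, B), 2) = Pow(Mul(-1, 44), 2) = Pow(-44, 2) = 1936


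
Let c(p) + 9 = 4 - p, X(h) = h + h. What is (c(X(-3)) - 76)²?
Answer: 5625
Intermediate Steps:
X(h) = 2*h
c(p) = -5 - p (c(p) = -9 + (4 - p) = -5 - p)
(c(X(-3)) - 76)² = ((-5 - 2*(-3)) - 76)² = ((-5 - 1*(-6)) - 76)² = ((-5 + 6) - 76)² = (1 - 76)² = (-75)² = 5625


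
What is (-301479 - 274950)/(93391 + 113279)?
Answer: -192143/68890 ≈ -2.7891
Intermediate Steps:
(-301479 - 274950)/(93391 + 113279) = -576429/206670 = -576429*1/206670 = -192143/68890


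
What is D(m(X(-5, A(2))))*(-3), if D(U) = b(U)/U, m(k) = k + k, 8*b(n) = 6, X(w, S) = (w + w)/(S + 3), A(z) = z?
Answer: 9/16 ≈ 0.56250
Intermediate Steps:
X(w, S) = 2*w/(3 + S) (X(w, S) = (2*w)/(3 + S) = 2*w/(3 + S))
b(n) = ¾ (b(n) = (⅛)*6 = ¾)
m(k) = 2*k
D(U) = 3/(4*U)
D(m(X(-5, A(2))))*(-3) = (3/(4*((2*(2*(-5)/(3 + 2))))))*(-3) = (3/(4*((2*(2*(-5)/5)))))*(-3) = (3/(4*((2*(2*(-5)*(⅕))))))*(-3) = (3/(4*((2*(-2)))))*(-3) = ((¾)/(-4))*(-3) = ((¾)*(-¼))*(-3) = -3/16*(-3) = 9/16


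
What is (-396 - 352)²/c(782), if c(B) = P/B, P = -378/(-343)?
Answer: 10719537136/27 ≈ 3.9702e+8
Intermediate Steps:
P = 54/49 (P = -378*(-1/343) = 54/49 ≈ 1.1020)
c(B) = 54/(49*B)
(-396 - 352)²/c(782) = (-396 - 352)²/(((54/49)/782)) = (-748)²/(((54/49)*(1/782))) = 559504/(27/19159) = 559504*(19159/27) = 10719537136/27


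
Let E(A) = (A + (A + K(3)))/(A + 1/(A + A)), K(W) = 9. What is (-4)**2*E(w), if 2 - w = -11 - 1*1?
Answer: 16576/393 ≈ 42.178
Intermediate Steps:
w = 14 (w = 2 - (-11 - 1*1) = 2 - (-11 - 1) = 2 - 1*(-12) = 2 + 12 = 14)
E(A) = (9 + 2*A)/(A + 1/(2*A)) (E(A) = (A + (A + 9))/(A + 1/(A + A)) = (A + (9 + A))/(A + 1/(2*A)) = (9 + 2*A)/(A + 1/(2*A)))
(-4)**2*E(w) = (-4)**2*(2*14*(9 + 2*14)/(1 + 2*14**2)) = 16*(2*14*(9 + 28)/(1 + 2*196)) = 16*(2*14*37/(1 + 392)) = 16*(2*14*37/393) = 16*(2*14*(1/393)*37) = 16*(1036/393) = 16576/393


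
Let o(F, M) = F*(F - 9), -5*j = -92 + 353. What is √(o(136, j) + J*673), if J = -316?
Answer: 2*I*√48849 ≈ 442.04*I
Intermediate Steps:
j = -261/5 (j = -(-92 + 353)/5 = -⅕*261 = -261/5 ≈ -52.200)
o(F, M) = F*(-9 + F)
√(o(136, j) + J*673) = √(136*(-9 + 136) - 316*673) = √(136*127 - 212668) = √(17272 - 212668) = √(-195396) = 2*I*√48849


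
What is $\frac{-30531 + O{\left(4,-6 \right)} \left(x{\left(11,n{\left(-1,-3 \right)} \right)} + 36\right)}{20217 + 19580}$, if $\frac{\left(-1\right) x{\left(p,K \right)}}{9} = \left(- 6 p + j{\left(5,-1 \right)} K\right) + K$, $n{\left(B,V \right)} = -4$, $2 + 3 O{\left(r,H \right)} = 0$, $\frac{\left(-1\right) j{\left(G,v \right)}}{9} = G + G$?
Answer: $- \frac{1695}{2341} \approx -0.72405$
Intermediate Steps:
$j{\left(G,v \right)} = - 18 G$ ($j{\left(G,v \right)} = - 9 \left(G + G\right) = - 9 \cdot 2 G = - 18 G$)
$O{\left(r,H \right)} = - \frac{2}{3}$ ($O{\left(r,H \right)} = - \frac{2}{3} + \frac{1}{3} \cdot 0 = - \frac{2}{3} + 0 = - \frac{2}{3}$)
$x{\left(p,K \right)} = 54 p + 801 K$ ($x{\left(p,K \right)} = - 9 \left(\left(- 6 p + \left(-18\right) 5 K\right) + K\right) = - 9 \left(\left(- 6 p - 90 K\right) + K\right) = - 9 \left(\left(- 90 K - 6 p\right) + K\right) = - 9 \left(- 89 K - 6 p\right) = 54 p + 801 K$)
$\frac{-30531 + O{\left(4,-6 \right)} \left(x{\left(11,n{\left(-1,-3 \right)} \right)} + 36\right)}{20217 + 19580} = \frac{-30531 - \frac{2 \left(\left(54 \cdot 11 + 801 \left(-4\right)\right) + 36\right)}{3}}{20217 + 19580} = \frac{-30531 - \frac{2 \left(\left(594 - 3204\right) + 36\right)}{3}}{39797} = \left(-30531 - \frac{2 \left(-2610 + 36\right)}{3}\right) \frac{1}{39797} = \left(-30531 - -1716\right) \frac{1}{39797} = \left(-30531 + 1716\right) \frac{1}{39797} = \left(-28815\right) \frac{1}{39797} = - \frac{1695}{2341}$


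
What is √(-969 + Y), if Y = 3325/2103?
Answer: I*√4278515646/2103 ≈ 31.103*I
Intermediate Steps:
Y = 3325/2103 (Y = 3325*(1/2103) = 3325/2103 ≈ 1.5811)
√(-969 + Y) = √(-969 + 3325/2103) = √(-2034482/2103) = I*√4278515646/2103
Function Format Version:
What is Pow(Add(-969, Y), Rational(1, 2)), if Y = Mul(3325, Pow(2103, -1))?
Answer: Mul(Rational(1, 2103), I, Pow(4278515646, Rational(1, 2))) ≈ Mul(31.103, I)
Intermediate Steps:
Y = Rational(3325, 2103) (Y = Mul(3325, Rational(1, 2103)) = Rational(3325, 2103) ≈ 1.5811)
Pow(Add(-969, Y), Rational(1, 2)) = Pow(Add(-969, Rational(3325, 2103)), Rational(1, 2)) = Pow(Rational(-2034482, 2103), Rational(1, 2)) = Mul(Rational(1, 2103), I, Pow(4278515646, Rational(1, 2)))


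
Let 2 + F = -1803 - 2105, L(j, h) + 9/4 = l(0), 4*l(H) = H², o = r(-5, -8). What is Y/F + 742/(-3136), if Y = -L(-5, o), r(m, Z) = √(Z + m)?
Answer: -103867/437920 ≈ -0.23718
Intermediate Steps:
o = I*√13 (o = √(-8 - 5) = √(-13) = I*√13 ≈ 3.6056*I)
l(H) = H²/4
L(j, h) = -9/4 (L(j, h) = -9/4 + (¼)*0² = -9/4 + (¼)*0 = -9/4 + 0 = -9/4)
F = -3910 (F = -2 + (-1803 - 2105) = -2 - 3908 = -3910)
Y = 9/4 (Y = -1*(-9/4) = 9/4 ≈ 2.2500)
Y/F + 742/(-3136) = (9/4)/(-3910) + 742/(-3136) = (9/4)*(-1/3910) + 742*(-1/3136) = -9/15640 - 53/224 = -103867/437920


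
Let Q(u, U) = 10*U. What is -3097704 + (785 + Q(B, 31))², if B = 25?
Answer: -1898679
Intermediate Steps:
-3097704 + (785 + Q(B, 31))² = -3097704 + (785 + 10*31)² = -3097704 + (785 + 310)² = -3097704 + 1095² = -3097704 + 1199025 = -1898679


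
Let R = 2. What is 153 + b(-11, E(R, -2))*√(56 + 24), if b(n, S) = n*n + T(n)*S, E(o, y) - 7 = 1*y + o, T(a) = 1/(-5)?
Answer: 153 + 2392*√5/5 ≈ 1222.7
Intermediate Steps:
T(a) = -⅕
E(o, y) = 7 + o + y (E(o, y) = 7 + (1*y + o) = 7 + (y + o) = 7 + (o + y) = 7 + o + y)
b(n, S) = n² - S/5 (b(n, S) = n*n - S/5 = n² - S/5)
153 + b(-11, E(R, -2))*√(56 + 24) = 153 + ((-11)² - (7 + 2 - 2)/5)*√(56 + 24) = 153 + (121 - ⅕*7)*√80 = 153 + (121 - 7/5)*(4*√5) = 153 + 598*(4*√5)/5 = 153 + 2392*√5/5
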